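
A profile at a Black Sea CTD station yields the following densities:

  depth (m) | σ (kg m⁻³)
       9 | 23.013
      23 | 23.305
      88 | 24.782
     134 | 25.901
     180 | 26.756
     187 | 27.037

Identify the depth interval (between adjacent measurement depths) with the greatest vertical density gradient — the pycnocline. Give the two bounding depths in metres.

180–187 m

Compute the density gradient over each adjacent pair:
  9–23 m: Δρ/Δz = 0.292/14 = 0.021 kg m⁻⁴
  23–88 m: Δρ/Δz = 1.477/65 = 0.023 kg m⁻⁴
  88–134 m: Δρ/Δz = 1.119/46 = 0.024 kg m⁻⁴
  134–180 m: Δρ/Δz = 0.855/46 = 0.019 kg m⁻⁴
  180–187 m: Δρ/Δz = 0.281/7 = 0.040 kg m⁻⁴
The largest gradient is in the 180–187 m interval — the pycnocline.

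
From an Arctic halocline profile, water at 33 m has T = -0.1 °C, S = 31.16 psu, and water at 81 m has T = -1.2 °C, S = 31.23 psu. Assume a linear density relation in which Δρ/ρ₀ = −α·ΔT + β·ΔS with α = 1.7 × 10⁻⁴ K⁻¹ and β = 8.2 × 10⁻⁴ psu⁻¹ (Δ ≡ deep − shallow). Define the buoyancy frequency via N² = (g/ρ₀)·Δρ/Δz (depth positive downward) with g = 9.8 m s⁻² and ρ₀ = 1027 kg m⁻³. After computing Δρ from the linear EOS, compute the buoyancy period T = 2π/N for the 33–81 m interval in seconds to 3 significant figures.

ΔT = -1.1 K, ΔS = +0.07 psu (deep − shallow).
Δρ/ρ₀ = −αΔT + βΔS = 1.87 × 10⁻⁴ + 5.74 × 10⁻⁵ = 2.444 × 10⁻⁴, so Δρ ≈ 0.2510 kg m⁻³.
N² = (g/ρ₀)·Δρ/Δz = g·(Δρ/ρ₀)/Δz = 9.8 × 2.444 × 10⁻⁴ / 48 = 4.9898 × 10⁻⁵ s⁻².
N = √(4.9898 × 10⁻⁵) = 7.0639 × 10⁻³ rad s⁻¹ → T = 2π/N = 889.48 s ≈ 889 s.

889 s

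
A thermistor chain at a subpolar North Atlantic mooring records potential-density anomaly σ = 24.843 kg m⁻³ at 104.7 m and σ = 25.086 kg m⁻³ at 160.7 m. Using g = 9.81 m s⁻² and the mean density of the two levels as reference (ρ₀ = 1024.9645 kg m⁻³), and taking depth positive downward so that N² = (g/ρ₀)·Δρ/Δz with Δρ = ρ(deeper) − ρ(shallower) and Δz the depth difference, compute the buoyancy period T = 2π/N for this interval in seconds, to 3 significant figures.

Δρ = 1025.086 − 1024.843 = 0.243 kg m⁻³ over Δz = 160.7 − 104.7 = 56 m.
N² = (9.81/1024.9645) × (0.243/56) = 4.1532 × 10⁻⁵ s⁻².
N = √(4.1532 × 10⁻⁵) = 6.4445 × 10⁻³ rad s⁻¹, so T = 2π/N = 974.97 s ≈ 975 s.

975 s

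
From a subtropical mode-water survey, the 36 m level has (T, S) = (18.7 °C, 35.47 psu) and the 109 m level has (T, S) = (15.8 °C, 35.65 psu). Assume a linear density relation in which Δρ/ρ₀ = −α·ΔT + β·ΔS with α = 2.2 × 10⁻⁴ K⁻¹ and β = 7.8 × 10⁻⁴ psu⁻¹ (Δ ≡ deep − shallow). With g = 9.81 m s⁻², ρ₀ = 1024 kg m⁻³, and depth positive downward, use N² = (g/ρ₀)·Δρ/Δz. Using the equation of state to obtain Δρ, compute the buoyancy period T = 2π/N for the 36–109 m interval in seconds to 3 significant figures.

ΔT = -2.9 K, ΔS = +0.18 psu (deep − shallow).
Δρ/ρ₀ = −αΔT + βΔS = 6.38 × 10⁻⁴ + 1.404 × 10⁻⁴ = 7.784 × 10⁻⁴, so Δρ ≈ 0.7971 kg m⁻³.
N² = (g/ρ₀)·Δρ/Δz = g·(Δρ/ρ₀)/Δz = 9.81 × 7.784 × 10⁻⁴ / 73 = 1.0460 × 10⁻⁴ s⁻².
N = √(1.0460 × 10⁻⁴) = 0.010227 rad s⁻¹ → T = 2π/N = 614.37 s ≈ 614 s.

614 s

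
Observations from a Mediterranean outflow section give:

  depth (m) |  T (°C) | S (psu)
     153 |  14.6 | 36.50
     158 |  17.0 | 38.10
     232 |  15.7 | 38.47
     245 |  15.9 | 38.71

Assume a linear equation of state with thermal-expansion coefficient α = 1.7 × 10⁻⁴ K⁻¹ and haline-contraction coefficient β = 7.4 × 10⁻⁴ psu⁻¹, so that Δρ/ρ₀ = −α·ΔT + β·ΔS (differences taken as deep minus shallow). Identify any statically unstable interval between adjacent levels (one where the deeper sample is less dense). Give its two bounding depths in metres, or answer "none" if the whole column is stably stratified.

none

Evaluate Δρ/ρ₀ = −αΔT + βΔS across each adjacent pair:
  153–158 m: −αΔT+βΔS = −(1.7 × 10⁻⁴)(+2.4)+(7.4 × 10⁻⁴)(+1.60) = 7.8 × 10⁻⁴ → stable
  158–232 m: −αΔT+βΔS = −(1.7 × 10⁻⁴)(-1.3)+(7.4 × 10⁻⁴)(+0.37) = 4.9 × 10⁻⁴ → stable
  232–245 m: −αΔT+βΔS = −(1.7 × 10⁻⁴)(+0.2)+(7.4 × 10⁻⁴)(+0.24) = 1.4 × 10⁻⁴ → stable
Every interval has Δρ > 0: the column is stably stratified throughout.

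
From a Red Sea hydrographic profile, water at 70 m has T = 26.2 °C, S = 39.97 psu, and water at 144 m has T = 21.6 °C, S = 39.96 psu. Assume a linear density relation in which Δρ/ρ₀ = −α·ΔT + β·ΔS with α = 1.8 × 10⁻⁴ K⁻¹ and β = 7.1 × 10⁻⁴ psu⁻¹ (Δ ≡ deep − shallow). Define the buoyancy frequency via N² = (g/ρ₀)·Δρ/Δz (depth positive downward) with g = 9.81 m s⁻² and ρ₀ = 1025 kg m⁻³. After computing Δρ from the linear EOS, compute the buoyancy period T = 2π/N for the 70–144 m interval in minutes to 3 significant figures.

ΔT = -4.6 K, ΔS = -0.01 psu (deep − shallow).
Δρ/ρ₀ = −αΔT + βΔS = 8.28 × 10⁻⁴ − 7.10 × 10⁻⁶ = 8.209 × 10⁻⁴, so Δρ ≈ 0.8414 kg m⁻³.
N² = (g/ρ₀)·Δρ/Δz = g·(Δρ/ρ₀)/Δz = 9.81 × 8.209 × 10⁻⁴ / 74 = 1.0882 × 10⁻⁴ s⁻².
N = √(1.0882 × 10⁻⁴) = 0.010432 rad s⁻¹ → T = 2π/N = 602.30 s = 10.038 min ≈ 10.0 min.

10.0 min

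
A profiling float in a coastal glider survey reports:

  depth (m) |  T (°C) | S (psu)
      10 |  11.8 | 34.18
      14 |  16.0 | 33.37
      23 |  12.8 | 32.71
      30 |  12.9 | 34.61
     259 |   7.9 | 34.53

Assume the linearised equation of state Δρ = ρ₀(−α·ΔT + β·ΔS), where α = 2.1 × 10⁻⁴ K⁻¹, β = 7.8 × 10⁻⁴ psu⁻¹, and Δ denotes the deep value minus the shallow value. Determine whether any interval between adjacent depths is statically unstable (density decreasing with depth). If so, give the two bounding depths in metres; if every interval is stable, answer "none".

10–14 m

Evaluate Δρ/ρ₀ = −αΔT + βΔS across each adjacent pair:
  10–14 m: −αΔT+βΔS = −(2.1 × 10⁻⁴)(+4.2)+(7.8 × 10⁻⁴)(-0.81) = -1.5 × 10⁻³ → UNSTABLE
  14–23 m: −αΔT+βΔS = −(2.1 × 10⁻⁴)(-3.2)+(7.8 × 10⁻⁴)(-0.66) = 1.6 × 10⁻⁴ → stable
  23–30 m: −αΔT+βΔS = −(2.1 × 10⁻⁴)(+0.1)+(7.8 × 10⁻⁴)(+1.90) = 1.5 × 10⁻³ → stable
  30–259 m: −αΔT+βΔS = −(2.1 × 10⁻⁴)(-5.0)+(7.8 × 10⁻⁴)(-0.08) = 9.9 × 10⁻⁴ → stable
The 10–14 m interval has Δρ < 0: lighter water underlies denser water.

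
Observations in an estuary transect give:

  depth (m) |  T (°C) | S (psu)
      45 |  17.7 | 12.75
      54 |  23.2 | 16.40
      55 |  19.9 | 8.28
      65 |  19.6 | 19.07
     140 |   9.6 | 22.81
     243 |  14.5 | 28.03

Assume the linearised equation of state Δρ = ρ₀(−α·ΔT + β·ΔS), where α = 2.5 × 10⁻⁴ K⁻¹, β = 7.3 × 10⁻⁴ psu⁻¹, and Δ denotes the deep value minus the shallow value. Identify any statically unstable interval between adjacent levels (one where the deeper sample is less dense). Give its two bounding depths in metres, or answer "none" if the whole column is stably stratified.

Evaluate Δρ/ρ₀ = −αΔT + βΔS across each adjacent pair:
  45–54 m: −αΔT+βΔS = −(2.5 × 10⁻⁴)(+5.5)+(7.3 × 10⁻⁴)(+3.65) = 1.3 × 10⁻³ → stable
  54–55 m: −αΔT+βΔS = −(2.5 × 10⁻⁴)(-3.3)+(7.3 × 10⁻⁴)(-8.12) = -5.1 × 10⁻³ → UNSTABLE
  55–65 m: −αΔT+βΔS = −(2.5 × 10⁻⁴)(-0.3)+(7.3 × 10⁻⁴)(+10.79) = 8.0 × 10⁻³ → stable
  65–140 m: −αΔT+βΔS = −(2.5 × 10⁻⁴)(-10.0)+(7.3 × 10⁻⁴)(+3.74) = 5.2 × 10⁻³ → stable
  140–243 m: −αΔT+βΔS = −(2.5 × 10⁻⁴)(+4.9)+(7.3 × 10⁻⁴)(+5.22) = 2.6 × 10⁻³ → stable
The 54–55 m interval has Δρ < 0: lighter water underlies denser water.

54–55 m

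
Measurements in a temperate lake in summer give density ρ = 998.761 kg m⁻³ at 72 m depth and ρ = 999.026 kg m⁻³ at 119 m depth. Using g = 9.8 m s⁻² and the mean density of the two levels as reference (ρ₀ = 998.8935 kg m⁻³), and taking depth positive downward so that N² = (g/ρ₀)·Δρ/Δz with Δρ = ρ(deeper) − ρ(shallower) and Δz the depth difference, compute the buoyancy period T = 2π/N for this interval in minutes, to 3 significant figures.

Δρ = 999.026 − 998.761 = 0.265 kg m⁻³ over Δz = 119 − 72 = 47 m.
N² = (9.8/998.8935) × (0.265/47) = 5.5317 × 10⁻⁵ s⁻².
N = √(5.5317 × 10⁻⁵) = 7.4375 × 10⁻³ rad s⁻¹, so T = 2π/N = 844.80 s = 14.080 min ≈ 14.1 min.

14.1 min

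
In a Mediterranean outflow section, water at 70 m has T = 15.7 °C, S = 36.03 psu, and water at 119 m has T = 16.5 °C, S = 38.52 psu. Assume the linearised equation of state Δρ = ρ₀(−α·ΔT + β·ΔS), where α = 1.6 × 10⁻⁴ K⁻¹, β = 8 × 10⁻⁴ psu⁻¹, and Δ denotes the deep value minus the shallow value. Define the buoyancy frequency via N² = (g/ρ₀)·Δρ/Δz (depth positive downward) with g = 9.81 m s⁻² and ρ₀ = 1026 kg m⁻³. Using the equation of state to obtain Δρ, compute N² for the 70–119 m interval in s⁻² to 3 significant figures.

3.73 × 10⁻⁴ s⁻²

ΔT = +0.8 K, ΔS = +2.49 psu (deep − shallow).
Δρ/ρ₀ = −αΔT + βΔS = -1.28 × 10⁻⁴ + 1.992 × 10⁻³ = 1.864 × 10⁻³, so Δρ ≈ 1.912 kg m⁻³.
N² = (g/ρ₀)·Δρ/Δz = g·(Δρ/ρ₀)/Δz = 9.81 × 1.864 × 10⁻³ / 49 = 3.7318 × 10⁻⁴ s⁻² ≈ 3.73 × 10⁻⁴ s⁻².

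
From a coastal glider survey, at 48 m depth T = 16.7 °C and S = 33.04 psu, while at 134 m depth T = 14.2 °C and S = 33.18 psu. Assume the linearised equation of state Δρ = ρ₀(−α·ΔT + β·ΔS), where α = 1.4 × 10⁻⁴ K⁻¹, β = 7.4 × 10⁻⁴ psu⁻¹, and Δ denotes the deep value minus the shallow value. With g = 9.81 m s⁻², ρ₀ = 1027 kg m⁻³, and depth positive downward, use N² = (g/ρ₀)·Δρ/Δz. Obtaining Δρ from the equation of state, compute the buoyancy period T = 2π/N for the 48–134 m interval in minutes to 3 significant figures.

ΔT = -2.5 K, ΔS = +0.14 psu (deep − shallow).
Δρ/ρ₀ = −αΔT + βΔS = 3.50 × 10⁻⁴ + 1.036 × 10⁻⁴ = 4.536 × 10⁻⁴, so Δρ ≈ 0.4658 kg m⁻³.
N² = (g/ρ₀)·Δρ/Δz = g·(Δρ/ρ₀)/Δz = 9.81 × 4.536 × 10⁻⁴ / 86 = 5.1742 × 10⁻⁵ s⁻².
N = √(5.1742 × 10⁻⁵) = 7.1932 × 10⁻³ rad s⁻¹ → T = 2π/N = 873.49 s = 14.558 min ≈ 14.6 min.

14.6 min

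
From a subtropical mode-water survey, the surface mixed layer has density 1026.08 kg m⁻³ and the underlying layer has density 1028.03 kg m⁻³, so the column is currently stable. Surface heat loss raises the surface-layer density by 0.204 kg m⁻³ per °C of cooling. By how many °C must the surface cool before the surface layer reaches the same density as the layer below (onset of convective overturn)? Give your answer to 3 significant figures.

Density deficit of the surface layer: 1028.03 − 1026.08 = 1.95 kg m⁻³.
Required change = 1.95 / 0.204 = 9.56 °C.

9.56 °C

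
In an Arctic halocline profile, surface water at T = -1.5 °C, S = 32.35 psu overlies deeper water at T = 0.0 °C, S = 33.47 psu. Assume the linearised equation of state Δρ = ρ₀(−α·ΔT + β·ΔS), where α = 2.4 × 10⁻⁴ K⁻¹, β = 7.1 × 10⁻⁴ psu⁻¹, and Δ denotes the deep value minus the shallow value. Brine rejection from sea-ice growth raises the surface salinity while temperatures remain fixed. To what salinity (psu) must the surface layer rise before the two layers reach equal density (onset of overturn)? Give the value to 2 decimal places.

Neutral buoyancy requires −α(T_deep − T_surf) + β(S_deep − S_surf′) = 0.
S_surf′ = S_deep − (α/β)·ΔT = 33.47 − (2.4 × 10⁻⁴/7.1 × 10⁻⁴)·(+1.5) = 32.9630 psu.
Increase required: 32.9630 − 32.35 = 0.6130 psu.

32.96 psu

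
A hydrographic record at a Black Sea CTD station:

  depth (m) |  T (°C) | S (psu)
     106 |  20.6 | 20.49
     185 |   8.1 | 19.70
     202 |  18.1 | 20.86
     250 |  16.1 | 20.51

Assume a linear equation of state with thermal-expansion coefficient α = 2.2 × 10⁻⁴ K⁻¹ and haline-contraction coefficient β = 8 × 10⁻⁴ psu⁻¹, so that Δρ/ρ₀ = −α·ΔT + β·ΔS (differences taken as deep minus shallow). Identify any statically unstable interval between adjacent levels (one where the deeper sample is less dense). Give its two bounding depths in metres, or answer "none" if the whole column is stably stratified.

185–202 m

Evaluate Δρ/ρ₀ = −αΔT + βΔS across each adjacent pair:
  106–185 m: −αΔT+βΔS = −(2.2 × 10⁻⁴)(-12.5)+(8 × 10⁻⁴)(-0.79) = 2.1 × 10⁻³ → stable
  185–202 m: −αΔT+βΔS = −(2.2 × 10⁻⁴)(+10.0)+(8 × 10⁻⁴)(+1.16) = -1.3 × 10⁻³ → UNSTABLE
  202–250 m: −αΔT+βΔS = −(2.2 × 10⁻⁴)(-2.0)+(8 × 10⁻⁴)(-0.35) = 1.6 × 10⁻⁴ → stable
The 185–202 m interval has Δρ < 0: lighter water underlies denser water.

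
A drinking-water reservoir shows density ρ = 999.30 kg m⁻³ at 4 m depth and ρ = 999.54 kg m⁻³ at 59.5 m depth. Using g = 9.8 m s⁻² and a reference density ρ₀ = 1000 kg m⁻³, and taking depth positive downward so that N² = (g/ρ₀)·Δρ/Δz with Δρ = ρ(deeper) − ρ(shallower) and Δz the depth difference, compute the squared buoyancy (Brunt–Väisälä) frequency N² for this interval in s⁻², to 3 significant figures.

Δρ = 999.54 − 999.30 = 0.24 kg m⁻³ over Δz = 59.5 − 4 = 55.5 m.
N² = (9.8/1000) × (0.24/55.5) = 4.2378 × 10⁻⁵ s⁻² ≈ 4.24 × 10⁻⁵ s⁻².

4.24 × 10⁻⁵ s⁻²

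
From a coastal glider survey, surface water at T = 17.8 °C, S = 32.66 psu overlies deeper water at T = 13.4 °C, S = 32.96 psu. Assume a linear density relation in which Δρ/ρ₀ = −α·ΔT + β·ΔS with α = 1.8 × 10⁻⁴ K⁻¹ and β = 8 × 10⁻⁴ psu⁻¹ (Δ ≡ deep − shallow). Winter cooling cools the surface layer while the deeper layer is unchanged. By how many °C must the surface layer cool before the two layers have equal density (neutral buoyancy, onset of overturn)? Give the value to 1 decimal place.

5.7 °C

Neutral buoyancy requires Δρ = 0, i.e. −α(T_deep − T_surf′) + β(S_deep − S_surf) = 0.
T_surf′ = T_deep − (β/α)·ΔS = 13.4 − (8 × 10⁻⁴/1.8 × 10⁻⁴)·(+0.30) = 12.067 °C.
Cooling required: 17.8 − (12.067) = 5.733 °C.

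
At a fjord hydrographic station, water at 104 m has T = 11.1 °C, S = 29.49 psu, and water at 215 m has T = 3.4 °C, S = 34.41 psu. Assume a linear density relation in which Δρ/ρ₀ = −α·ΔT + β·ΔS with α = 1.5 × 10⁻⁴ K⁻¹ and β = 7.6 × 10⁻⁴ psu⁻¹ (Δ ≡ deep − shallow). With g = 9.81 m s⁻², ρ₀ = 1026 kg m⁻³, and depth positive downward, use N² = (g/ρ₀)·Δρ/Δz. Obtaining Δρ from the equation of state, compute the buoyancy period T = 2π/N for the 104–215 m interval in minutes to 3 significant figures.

ΔT = -7.7 K, ΔS = +4.92 psu (deep − shallow).
Δρ/ρ₀ = −αΔT + βΔS = 1.155 × 10⁻³ + 3.7392 × 10⁻³ = 4.8942 × 10⁻³, so Δρ ≈ 5.021 kg m⁻³.
N² = (g/ρ₀)·Δρ/Δz = g·(Δρ/ρ₀)/Δz = 9.81 × 4.8942 × 10⁻³ / 111 = 4.3254 × 10⁻⁴ s⁻².
N = √(4.3254 × 10⁻⁴) = 0.020798 rad s⁻¹ → T = 2π/N = 302.11 s = 5.0352 min ≈ 5.04 min.

5.04 min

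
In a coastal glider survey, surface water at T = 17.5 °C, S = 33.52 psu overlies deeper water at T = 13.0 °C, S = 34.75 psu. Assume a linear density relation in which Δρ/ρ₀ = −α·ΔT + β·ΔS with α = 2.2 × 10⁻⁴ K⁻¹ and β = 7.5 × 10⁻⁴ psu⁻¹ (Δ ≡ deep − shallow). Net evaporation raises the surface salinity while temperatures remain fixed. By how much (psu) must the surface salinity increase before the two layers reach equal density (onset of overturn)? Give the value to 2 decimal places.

Neutral buoyancy requires −α(T_deep − T_surf) + β(S_deep − S_surf′) = 0.
S_surf′ = S_deep − (α/β)·ΔT = 34.75 − (2.2 × 10⁻⁴/7.5 × 10⁻⁴)·(-4.5) = 36.0700 psu.
Increase required: 36.0700 − 33.52 = 2.5500 psu.

2.55 psu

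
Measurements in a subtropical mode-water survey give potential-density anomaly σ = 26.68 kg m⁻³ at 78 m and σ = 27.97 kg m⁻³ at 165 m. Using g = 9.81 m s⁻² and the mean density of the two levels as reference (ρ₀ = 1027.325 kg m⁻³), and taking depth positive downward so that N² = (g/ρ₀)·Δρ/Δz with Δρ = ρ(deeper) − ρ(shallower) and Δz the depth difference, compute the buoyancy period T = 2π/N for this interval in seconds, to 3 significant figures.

Δρ = 1027.97 − 1026.68 = 1.29 kg m⁻³ over Δz = 165 − 78 = 87 m.
N² = (9.81/1027.325) × (1.29/87) = 1.4159 × 10⁻⁴ s⁻².
N = √(1.4159 × 10⁻⁴) = 0.011899 rad s⁻¹, so T = 2π/N = 528.04 s ≈ 528 s.

528 s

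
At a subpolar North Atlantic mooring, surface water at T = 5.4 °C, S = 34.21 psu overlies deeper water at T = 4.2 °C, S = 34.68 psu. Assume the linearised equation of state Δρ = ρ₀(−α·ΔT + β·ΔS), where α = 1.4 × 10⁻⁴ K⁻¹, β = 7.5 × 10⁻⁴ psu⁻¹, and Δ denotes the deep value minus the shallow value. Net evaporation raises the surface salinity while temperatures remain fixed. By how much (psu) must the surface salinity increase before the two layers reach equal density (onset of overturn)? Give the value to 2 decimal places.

Neutral buoyancy requires −α(T_deep − T_surf) + β(S_deep − S_surf′) = 0.
S_surf′ = S_deep − (α/β)·ΔT = 34.68 − (1.4 × 10⁻⁴/7.5 × 10⁻⁴)·(-1.2) = 34.9040 psu.
Increase required: 34.9040 − 34.21 = 0.6940 psu.

0.69 psu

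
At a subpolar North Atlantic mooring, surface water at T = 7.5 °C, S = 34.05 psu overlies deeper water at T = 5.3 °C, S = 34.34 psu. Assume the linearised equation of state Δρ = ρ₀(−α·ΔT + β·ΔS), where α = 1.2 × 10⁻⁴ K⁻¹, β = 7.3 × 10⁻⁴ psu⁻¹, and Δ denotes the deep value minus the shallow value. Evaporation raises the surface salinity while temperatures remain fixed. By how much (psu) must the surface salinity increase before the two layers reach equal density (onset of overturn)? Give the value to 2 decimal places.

0.65 psu

Neutral buoyancy requires −α(T_deep − T_surf) + β(S_deep − S_surf′) = 0.
S_surf′ = S_deep − (α/β)·ΔT = 34.34 − (1.2 × 10⁻⁴/7.3 × 10⁻⁴)·(-2.2) = 34.7016 psu.
Increase required: 34.7016 − 34.05 = 0.6516 psu.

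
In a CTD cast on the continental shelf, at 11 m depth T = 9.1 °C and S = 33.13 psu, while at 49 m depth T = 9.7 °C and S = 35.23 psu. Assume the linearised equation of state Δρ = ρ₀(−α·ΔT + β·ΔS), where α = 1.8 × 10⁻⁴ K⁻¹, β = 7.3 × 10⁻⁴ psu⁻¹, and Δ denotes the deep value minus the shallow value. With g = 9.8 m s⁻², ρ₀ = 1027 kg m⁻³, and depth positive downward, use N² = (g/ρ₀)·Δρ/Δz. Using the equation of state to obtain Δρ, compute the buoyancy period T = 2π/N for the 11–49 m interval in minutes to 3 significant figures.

5.46 min

ΔT = +0.6 K, ΔS = +2.10 psu (deep − shallow).
Δρ/ρ₀ = −αΔT + βΔS = -1.08 × 10⁻⁴ + 1.533 × 10⁻³ = 1.425 × 10⁻³, so Δρ ≈ 1.463 kg m⁻³.
N² = (g/ρ₀)·Δρ/Δz = g·(Δρ/ρ₀)/Δz = 9.8 × 1.425 × 10⁻³ / 38 = 3.6750 × 10⁻⁴ s⁻².
N = √(3.6750 × 10⁻⁴) = 0.019170 rad s⁻¹ → T = 2π/N = 327.76 s = 5.4627 min ≈ 5.46 min.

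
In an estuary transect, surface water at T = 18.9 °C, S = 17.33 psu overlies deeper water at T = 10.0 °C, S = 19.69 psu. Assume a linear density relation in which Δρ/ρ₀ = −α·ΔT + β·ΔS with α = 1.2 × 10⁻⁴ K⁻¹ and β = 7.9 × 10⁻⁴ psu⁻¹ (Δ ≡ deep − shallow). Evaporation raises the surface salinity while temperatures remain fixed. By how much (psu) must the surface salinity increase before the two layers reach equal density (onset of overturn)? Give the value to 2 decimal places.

Neutral buoyancy requires −α(T_deep − T_surf) + β(S_deep − S_surf′) = 0.
S_surf′ = S_deep − (α/β)·ΔT = 19.69 − (1.2 × 10⁻⁴/7.9 × 10⁻⁴)·(-8.9) = 21.0419 psu.
Increase required: 21.0419 − 17.33 = 3.7119 psu.

3.71 psu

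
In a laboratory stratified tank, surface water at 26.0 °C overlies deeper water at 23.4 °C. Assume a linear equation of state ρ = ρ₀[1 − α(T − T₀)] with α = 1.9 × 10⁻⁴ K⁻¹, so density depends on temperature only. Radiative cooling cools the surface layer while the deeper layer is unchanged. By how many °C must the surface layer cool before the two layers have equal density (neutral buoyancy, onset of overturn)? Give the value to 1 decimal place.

2.6 °C

With temperature the only control, equal density requires T_surf′ = T_deep.
T_surf′ = 23.4 °C.
Cooling required: 26.0 − 23.4 = 2.6 °C.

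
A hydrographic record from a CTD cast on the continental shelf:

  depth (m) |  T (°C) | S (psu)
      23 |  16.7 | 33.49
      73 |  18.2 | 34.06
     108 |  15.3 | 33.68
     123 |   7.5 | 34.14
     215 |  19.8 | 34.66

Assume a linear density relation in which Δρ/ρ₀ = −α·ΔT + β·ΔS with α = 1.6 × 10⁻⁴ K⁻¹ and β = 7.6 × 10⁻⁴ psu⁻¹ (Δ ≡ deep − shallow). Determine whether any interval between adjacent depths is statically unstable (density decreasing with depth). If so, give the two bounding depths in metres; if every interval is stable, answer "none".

Evaluate Δρ/ρ₀ = −αΔT + βΔS across each adjacent pair:
  23–73 m: −αΔT+βΔS = −(1.6 × 10⁻⁴)(+1.5)+(7.6 × 10⁻⁴)(+0.57) = 1.9 × 10⁻⁴ → stable
  73–108 m: −αΔT+βΔS = −(1.6 × 10⁻⁴)(-2.9)+(7.6 × 10⁻⁴)(-0.38) = 1.8 × 10⁻⁴ → stable
  108–123 m: −αΔT+βΔS = −(1.6 × 10⁻⁴)(-7.8)+(7.6 × 10⁻⁴)(+0.46) = 1.6 × 10⁻³ → stable
  123–215 m: −αΔT+βΔS = −(1.6 × 10⁻⁴)(+12.3)+(7.6 × 10⁻⁴)(+0.52) = -1.6 × 10⁻³ → UNSTABLE
The 123–215 m interval has Δρ < 0: lighter water underlies denser water.

123–215 m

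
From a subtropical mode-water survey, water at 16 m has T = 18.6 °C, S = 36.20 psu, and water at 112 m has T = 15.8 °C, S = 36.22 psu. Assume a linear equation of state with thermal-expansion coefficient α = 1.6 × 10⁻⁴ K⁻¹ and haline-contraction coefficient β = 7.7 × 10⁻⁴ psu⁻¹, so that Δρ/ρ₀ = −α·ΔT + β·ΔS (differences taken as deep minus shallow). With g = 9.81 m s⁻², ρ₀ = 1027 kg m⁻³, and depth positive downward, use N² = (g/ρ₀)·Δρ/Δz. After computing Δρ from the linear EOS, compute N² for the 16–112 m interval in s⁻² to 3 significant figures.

4.74 × 10⁻⁵ s⁻²

ΔT = -2.8 K, ΔS = +0.02 psu (deep − shallow).
Δρ/ρ₀ = −αΔT + βΔS = 4.48 × 10⁻⁴ + 1.54 × 10⁻⁵ = 4.634 × 10⁻⁴, so Δρ ≈ 0.4759 kg m⁻³.
N² = (g/ρ₀)·Δρ/Δz = g·(Δρ/ρ₀)/Δz = 9.81 × 4.634 × 10⁻⁴ / 96 = 4.7354 × 10⁻⁵ s⁻² ≈ 4.74 × 10⁻⁵ s⁻².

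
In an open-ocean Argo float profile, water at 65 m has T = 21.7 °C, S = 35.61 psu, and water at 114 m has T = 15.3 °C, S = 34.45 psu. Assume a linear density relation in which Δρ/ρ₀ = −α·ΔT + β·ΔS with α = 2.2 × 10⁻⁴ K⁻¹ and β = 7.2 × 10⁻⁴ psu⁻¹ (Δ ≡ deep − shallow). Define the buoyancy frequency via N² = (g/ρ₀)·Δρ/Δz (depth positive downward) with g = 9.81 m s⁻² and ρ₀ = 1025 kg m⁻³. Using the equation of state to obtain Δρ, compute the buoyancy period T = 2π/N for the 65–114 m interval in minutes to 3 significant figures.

ΔT = -6.4 K, ΔS = -1.16 psu (deep − shallow).
Δρ/ρ₀ = −αΔT + βΔS = 1.408 × 10⁻³ − 8.352 × 10⁻⁴ = 5.728 × 10⁻⁴, so Δρ ≈ 0.5871 kg m⁻³.
N² = (g/ρ₀)·Δρ/Δz = g·(Δρ/ρ₀)/Δz = 9.81 × 5.728 × 10⁻⁴ / 49 = 1.1468 × 10⁻⁴ s⁻².
N = √(1.1468 × 10⁻⁴) = 0.010709 rad s⁻¹ → T = 2π/N = 586.72 s = 9.7787 min ≈ 9.78 min.

9.78 min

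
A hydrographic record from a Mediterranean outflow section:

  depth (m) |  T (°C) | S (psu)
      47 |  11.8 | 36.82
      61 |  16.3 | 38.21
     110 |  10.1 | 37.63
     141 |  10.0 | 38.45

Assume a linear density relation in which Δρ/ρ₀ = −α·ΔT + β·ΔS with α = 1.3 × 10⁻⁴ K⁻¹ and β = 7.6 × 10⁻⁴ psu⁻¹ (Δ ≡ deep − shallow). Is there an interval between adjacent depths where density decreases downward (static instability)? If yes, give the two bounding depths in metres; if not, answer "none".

none

Evaluate Δρ/ρ₀ = −αΔT + βΔS across each adjacent pair:
  47–61 m: −αΔT+βΔS = −(1.3 × 10⁻⁴)(+4.5)+(7.6 × 10⁻⁴)(+1.39) = 4.7 × 10⁻⁴ → stable
  61–110 m: −αΔT+βΔS = −(1.3 × 10⁻⁴)(-6.2)+(7.6 × 10⁻⁴)(-0.58) = 3.7 × 10⁻⁴ → stable
  110–141 m: −αΔT+βΔS = −(1.3 × 10⁻⁴)(-0.1)+(7.6 × 10⁻⁴)(+0.82) = 6.4 × 10⁻⁴ → stable
Every interval has Δρ > 0: the column is stably stratified throughout.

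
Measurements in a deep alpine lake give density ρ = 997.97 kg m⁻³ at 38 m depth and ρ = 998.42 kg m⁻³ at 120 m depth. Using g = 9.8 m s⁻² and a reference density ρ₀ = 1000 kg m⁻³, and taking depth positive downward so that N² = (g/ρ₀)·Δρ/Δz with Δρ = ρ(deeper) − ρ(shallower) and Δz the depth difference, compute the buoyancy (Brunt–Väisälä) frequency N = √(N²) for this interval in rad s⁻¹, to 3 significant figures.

7.33 × 10⁻³ rad s⁻¹

Δρ = 998.42 − 997.97 = 0.45 kg m⁻³ over Δz = 120 − 38 = 82 m.
N² = (9.8/1000) × (0.45/82) = 5.3780 × 10⁻⁵ s⁻².
N = √(5.3780 × 10⁻⁵) = 7.3335 × 10⁻³ rad s⁻¹ ≈ 7.33 × 10⁻³ rad s⁻¹.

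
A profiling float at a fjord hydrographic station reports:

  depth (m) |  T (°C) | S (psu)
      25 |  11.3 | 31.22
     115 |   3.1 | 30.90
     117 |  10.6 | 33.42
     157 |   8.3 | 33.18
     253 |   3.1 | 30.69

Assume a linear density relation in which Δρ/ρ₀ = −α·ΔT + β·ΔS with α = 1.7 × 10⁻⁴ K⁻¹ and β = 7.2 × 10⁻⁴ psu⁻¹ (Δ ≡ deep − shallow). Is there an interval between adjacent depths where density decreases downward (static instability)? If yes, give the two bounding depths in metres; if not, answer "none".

157–253 m

Evaluate Δρ/ρ₀ = −αΔT + βΔS across each adjacent pair:
  25–115 m: −αΔT+βΔS = −(1.7 × 10⁻⁴)(-8.2)+(7.2 × 10⁻⁴)(-0.32) = 1.2 × 10⁻³ → stable
  115–117 m: −αΔT+βΔS = −(1.7 × 10⁻⁴)(+7.5)+(7.2 × 10⁻⁴)(+2.52) = 5.4 × 10⁻⁴ → stable
  117–157 m: −αΔT+βΔS = −(1.7 × 10⁻⁴)(-2.3)+(7.2 × 10⁻⁴)(-0.24) = 2.2 × 10⁻⁴ → stable
  157–253 m: −αΔT+βΔS = −(1.7 × 10⁻⁴)(-5.2)+(7.2 × 10⁻⁴)(-2.49) = -9.1 × 10⁻⁴ → UNSTABLE
The 157–253 m interval has Δρ < 0: lighter water underlies denser water.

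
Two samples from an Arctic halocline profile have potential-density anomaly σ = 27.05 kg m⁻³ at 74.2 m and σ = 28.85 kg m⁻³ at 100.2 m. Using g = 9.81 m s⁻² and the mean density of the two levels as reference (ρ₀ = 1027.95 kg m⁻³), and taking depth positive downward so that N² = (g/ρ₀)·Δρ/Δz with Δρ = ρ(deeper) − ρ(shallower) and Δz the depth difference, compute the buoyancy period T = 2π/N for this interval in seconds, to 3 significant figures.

244 s

Δρ = 1028.85 − 1027.05 = 1.80 kg m⁻³ over Δz = 100.2 − 74.2 = 26 m.
N² = (9.81/1027.95) × (1.80/26) = 6.6069 × 10⁻⁴ s⁻².
N = √(6.6069 × 10⁻⁴) = 0.025704 rad s⁻¹, so T = 2π/N = 244.44 s ≈ 244 s.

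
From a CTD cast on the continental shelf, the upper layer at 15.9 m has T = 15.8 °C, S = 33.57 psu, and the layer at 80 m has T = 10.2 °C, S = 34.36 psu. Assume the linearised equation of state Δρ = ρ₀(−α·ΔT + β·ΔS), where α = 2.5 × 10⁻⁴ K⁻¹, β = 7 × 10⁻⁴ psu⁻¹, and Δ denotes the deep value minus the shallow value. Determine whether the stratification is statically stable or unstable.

stable

ΔT = 10.2 − 15.8 = -5.6 K and ΔS = 34.36 − 33.57 = +0.79 psu (deep − shallow).
−αΔT = 1.40 × 10⁻³; βΔS = 5.53 × 10⁻⁴; sum Δρ/ρ₀ = 1.953 × 10⁻³.
Δρ/ρ₀ > 0, so Δρ > 0: deeper water is denser → statically stable.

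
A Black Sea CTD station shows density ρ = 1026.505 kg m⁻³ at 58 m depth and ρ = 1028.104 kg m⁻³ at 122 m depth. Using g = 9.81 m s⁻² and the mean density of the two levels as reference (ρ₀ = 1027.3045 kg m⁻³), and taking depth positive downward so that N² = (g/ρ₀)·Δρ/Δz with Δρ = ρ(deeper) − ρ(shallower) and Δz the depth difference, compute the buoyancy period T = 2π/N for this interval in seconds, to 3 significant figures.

Δρ = 1028.104 − 1026.505 = 1.599 kg m⁻³ over Δz = 122 − 58 = 64 m.
N² = (9.81/1027.3045) × (1.599/64) = 2.3858 × 10⁻⁴ s⁻².
N = √(2.3858 × 10⁻⁴) = 0.015446 rad s⁻¹, so T = 2π/N = 406.78 s ≈ 407 s.

407 s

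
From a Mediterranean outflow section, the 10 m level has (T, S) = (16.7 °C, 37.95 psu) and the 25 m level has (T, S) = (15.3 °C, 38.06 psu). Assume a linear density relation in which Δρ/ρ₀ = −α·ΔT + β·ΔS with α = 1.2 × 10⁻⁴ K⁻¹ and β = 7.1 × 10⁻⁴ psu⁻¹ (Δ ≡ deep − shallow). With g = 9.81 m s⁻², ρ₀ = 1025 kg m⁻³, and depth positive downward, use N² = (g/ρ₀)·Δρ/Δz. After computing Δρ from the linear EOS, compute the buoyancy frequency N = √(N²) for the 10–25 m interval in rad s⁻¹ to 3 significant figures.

ΔT = -1.4 K, ΔS = +0.11 psu (deep − shallow).
Δρ/ρ₀ = −αΔT + βΔS = 1.68 × 10⁻⁴ + 7.81 × 10⁻⁵ = 2.461 × 10⁻⁴, so Δρ ≈ 0.2523 kg m⁻³.
N² = (g/ρ₀)·Δρ/Δz = g·(Δρ/ρ₀)/Δz = 9.81 × 2.461 × 10⁻⁴ / 15 = 1.6095 × 10⁻⁴ s⁻².
N = √(1.6095 × 10⁻⁴) = 0.012687 rad s⁻¹ ≈ 0.0127 rad s⁻¹.

0.0127 rad s⁻¹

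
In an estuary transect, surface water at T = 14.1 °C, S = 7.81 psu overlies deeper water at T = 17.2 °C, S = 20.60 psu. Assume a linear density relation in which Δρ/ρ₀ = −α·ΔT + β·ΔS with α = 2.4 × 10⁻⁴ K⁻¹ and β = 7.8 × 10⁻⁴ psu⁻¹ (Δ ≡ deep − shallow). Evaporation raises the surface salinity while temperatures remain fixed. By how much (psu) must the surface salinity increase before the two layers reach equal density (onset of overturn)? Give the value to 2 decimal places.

Neutral buoyancy requires −α(T_deep − T_surf) + β(S_deep − S_surf′) = 0.
S_surf′ = S_deep − (α/β)·ΔT = 20.60 − (2.4 × 10⁻⁴/7.8 × 10⁻⁴)·(+3.1) = 19.6462 psu.
Increase required: 19.6462 − 7.81 = 11.8362 psu.

11.84 psu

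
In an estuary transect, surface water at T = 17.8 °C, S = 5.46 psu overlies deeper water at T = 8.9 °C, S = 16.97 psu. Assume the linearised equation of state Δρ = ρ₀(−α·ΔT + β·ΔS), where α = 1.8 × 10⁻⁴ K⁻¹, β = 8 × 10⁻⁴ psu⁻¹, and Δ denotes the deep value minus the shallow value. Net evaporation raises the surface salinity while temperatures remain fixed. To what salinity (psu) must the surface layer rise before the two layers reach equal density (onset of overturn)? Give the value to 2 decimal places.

Neutral buoyancy requires −α(T_deep − T_surf) + β(S_deep − S_surf′) = 0.
S_surf′ = S_deep − (α/β)·ΔT = 16.97 − (1.8 × 10⁻⁴/8 × 10⁻⁴)·(-8.9) = 18.9725 psu.
Increase required: 18.9725 − 5.46 = 13.5125 psu.

18.97 psu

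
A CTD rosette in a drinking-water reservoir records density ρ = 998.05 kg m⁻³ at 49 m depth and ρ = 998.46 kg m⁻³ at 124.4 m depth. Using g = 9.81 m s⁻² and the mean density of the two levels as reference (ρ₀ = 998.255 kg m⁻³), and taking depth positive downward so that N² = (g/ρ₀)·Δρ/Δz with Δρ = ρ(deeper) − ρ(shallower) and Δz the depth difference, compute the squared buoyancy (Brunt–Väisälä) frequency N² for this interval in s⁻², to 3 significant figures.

5.34 × 10⁻⁵ s⁻²

Δρ = 998.46 − 998.05 = 0.41 kg m⁻³ over Δz = 124.4 − 49 = 75.4 m.
N² = (9.81/998.255) × (0.41/75.4) = 5.3437 × 10⁻⁵ s⁻² ≈ 5.34 × 10⁻⁵ s⁻².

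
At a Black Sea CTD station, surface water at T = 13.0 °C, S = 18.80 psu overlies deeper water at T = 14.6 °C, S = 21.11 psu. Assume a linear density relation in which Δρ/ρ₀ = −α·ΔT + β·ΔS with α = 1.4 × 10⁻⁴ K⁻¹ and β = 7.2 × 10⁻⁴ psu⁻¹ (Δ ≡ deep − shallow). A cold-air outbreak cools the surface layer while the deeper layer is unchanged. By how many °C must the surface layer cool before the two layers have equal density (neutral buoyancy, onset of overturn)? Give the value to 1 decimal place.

Neutral buoyancy requires Δρ = 0, i.e. −α(T_deep − T_surf′) + β(S_deep − S_surf) = 0.
T_surf′ = T_deep − (β/α)·ΔS = 14.6 − (7.2 × 10⁻⁴/1.4 × 10⁻⁴)·(+2.31) = 2.720 °C.
Cooling required: 13.0 − (2.720) = 10.280 °C.

10.3 °C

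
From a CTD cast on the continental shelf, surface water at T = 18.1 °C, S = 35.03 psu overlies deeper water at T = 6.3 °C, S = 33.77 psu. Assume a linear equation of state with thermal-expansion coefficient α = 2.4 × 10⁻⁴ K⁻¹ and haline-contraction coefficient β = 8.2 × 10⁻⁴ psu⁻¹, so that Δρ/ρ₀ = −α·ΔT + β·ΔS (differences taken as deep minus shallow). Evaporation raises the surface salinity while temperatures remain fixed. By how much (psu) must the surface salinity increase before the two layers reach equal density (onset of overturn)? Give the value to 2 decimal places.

Neutral buoyancy requires −α(T_deep − T_surf) + β(S_deep − S_surf′) = 0.
S_surf′ = S_deep − (α/β)·ΔT = 33.77 − (2.4 × 10⁻⁴/8.2 × 10⁻⁴)·(-11.8) = 37.2237 psu.
Increase required: 37.2237 − 35.03 = 2.1937 psu.

2.19 psu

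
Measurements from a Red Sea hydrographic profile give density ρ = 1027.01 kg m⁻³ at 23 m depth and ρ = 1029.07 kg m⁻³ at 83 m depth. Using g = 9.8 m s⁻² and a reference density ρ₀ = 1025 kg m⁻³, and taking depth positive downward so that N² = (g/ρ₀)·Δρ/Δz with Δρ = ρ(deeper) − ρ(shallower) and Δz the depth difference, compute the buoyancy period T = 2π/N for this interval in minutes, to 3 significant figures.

5.78 min

Δρ = 1029.07 − 1027.01 = 2.06 kg m⁻³ over Δz = 83 − 23 = 60 m.
N² = (9.8/1025) × (2.06/60) = 3.2826 × 10⁻⁴ s⁻².
N = √(3.2826 × 10⁻⁴) = 0.018118 rad s⁻¹, so T = 2π/N = 346.79 s = 5.7798 min ≈ 5.78 min.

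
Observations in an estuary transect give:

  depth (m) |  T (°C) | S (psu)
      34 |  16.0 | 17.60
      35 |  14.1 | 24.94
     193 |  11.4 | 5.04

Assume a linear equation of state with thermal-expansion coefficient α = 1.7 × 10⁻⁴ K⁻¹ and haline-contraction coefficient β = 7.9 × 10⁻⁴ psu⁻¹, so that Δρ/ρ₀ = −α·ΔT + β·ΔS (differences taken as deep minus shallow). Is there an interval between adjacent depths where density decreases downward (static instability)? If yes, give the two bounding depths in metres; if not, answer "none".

Evaluate Δρ/ρ₀ = −αΔT + βΔS across each adjacent pair:
  34–35 m: −αΔT+βΔS = −(1.7 × 10⁻⁴)(-1.9)+(7.9 × 10⁻⁴)(+7.34) = 6.1 × 10⁻³ → stable
  35–193 m: −αΔT+βΔS = −(1.7 × 10⁻⁴)(-2.7)+(7.9 × 10⁻⁴)(-19.90) = -0.015 → UNSTABLE
The 35–193 m interval has Δρ < 0: lighter water underlies denser water.

35–193 m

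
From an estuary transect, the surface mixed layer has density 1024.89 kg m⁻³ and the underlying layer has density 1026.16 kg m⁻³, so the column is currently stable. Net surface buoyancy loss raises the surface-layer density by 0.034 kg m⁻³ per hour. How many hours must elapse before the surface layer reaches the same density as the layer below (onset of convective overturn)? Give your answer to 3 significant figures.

Density deficit of the surface layer: 1026.16 − 1024.89 = 1.27 kg m⁻³.
Required change = 1.27 / 0.034 = 37.4 hours.

37.4 hours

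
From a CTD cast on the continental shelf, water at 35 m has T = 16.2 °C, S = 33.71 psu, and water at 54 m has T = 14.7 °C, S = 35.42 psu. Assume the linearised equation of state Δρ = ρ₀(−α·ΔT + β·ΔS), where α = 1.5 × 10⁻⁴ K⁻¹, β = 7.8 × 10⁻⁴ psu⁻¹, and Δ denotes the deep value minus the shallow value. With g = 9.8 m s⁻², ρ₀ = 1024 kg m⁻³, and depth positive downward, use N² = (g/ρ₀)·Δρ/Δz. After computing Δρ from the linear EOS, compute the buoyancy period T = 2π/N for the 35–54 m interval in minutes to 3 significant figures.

3.69 min

ΔT = -1.5 K, ΔS = +1.71 psu (deep − shallow).
Δρ/ρ₀ = −αΔT + βΔS = 2.25 × 10⁻⁴ + 1.3338 × 10⁻³ = 1.5588 × 10⁻³, so Δρ ≈ 1.596 kg m⁻³.
N² = (g/ρ₀)·Δρ/Δz = g·(Δρ/ρ₀)/Δz = 9.8 × 1.5588 × 10⁻³ / 19 = 8.0401 × 10⁻⁴ s⁻².
N = √(8.0401 × 10⁻⁴) = 0.028355 rad s⁻¹ → T = 2π/N = 221.59 s = 3.6932 min ≈ 3.69 min.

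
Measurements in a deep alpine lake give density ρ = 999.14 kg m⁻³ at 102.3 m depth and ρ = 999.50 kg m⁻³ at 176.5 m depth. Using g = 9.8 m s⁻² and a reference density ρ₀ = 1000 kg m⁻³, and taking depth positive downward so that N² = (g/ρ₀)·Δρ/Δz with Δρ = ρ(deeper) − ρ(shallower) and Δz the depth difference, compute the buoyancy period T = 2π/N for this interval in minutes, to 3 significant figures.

15.2 min

Δρ = 999.50 − 999.14 = 0.36 kg m⁻³ over Δz = 176.5 − 102.3 = 74.2 m.
N² = (9.8/1000) × (0.36/74.2) = 4.7547 × 10⁻⁵ s⁻².
N = √(4.7547 × 10⁻⁵) = 6.8954 × 10⁻³ rad s⁻¹, so T = 2π/N = 911.21 s = 15.187 min ≈ 15.2 min.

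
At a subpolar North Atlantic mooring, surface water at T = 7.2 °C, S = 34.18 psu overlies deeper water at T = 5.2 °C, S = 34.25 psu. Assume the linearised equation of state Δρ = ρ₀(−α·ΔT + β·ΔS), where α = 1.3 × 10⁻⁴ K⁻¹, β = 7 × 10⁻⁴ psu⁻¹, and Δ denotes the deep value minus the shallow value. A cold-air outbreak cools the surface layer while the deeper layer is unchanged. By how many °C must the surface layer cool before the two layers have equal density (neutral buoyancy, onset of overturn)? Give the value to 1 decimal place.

Neutral buoyancy requires Δρ = 0, i.e. −α(T_deep − T_surf′) + β(S_deep − S_surf) = 0.
T_surf′ = T_deep − (β/α)·ΔS = 5.2 − (7 × 10⁻⁴/1.3 × 10⁻⁴)·(+0.07) = 4.823 °C.
Cooling required: 7.2 − (4.823) = 2.377 °C.

2.4 °C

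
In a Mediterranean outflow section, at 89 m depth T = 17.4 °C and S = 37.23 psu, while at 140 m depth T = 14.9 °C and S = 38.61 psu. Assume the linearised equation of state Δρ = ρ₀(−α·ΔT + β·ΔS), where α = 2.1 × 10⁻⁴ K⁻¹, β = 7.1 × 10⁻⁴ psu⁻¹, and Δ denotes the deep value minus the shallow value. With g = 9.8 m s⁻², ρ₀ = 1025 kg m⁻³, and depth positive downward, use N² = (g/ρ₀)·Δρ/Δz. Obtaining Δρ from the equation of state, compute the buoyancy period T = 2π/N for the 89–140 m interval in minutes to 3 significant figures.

6.16 min

ΔT = -2.5 K, ΔS = +1.38 psu (deep − shallow).
Δρ/ρ₀ = −αΔT + βΔS = 5.25 × 10⁻⁴ + 9.798 × 10⁻⁴ = 1.5048 × 10⁻³, so Δρ ≈ 1.542 kg m⁻³.
N² = (g/ρ₀)·Δρ/Δz = g·(Δρ/ρ₀)/Δz = 9.8 × 1.5048 × 10⁻³ / 51 = 2.8916 × 10⁻⁴ s⁻².
N = √(2.8916 × 10⁻⁴) = 0.017005 rad s⁻¹ → T = 2π/N = 369.49 s = 6.1582 min ≈ 6.16 min.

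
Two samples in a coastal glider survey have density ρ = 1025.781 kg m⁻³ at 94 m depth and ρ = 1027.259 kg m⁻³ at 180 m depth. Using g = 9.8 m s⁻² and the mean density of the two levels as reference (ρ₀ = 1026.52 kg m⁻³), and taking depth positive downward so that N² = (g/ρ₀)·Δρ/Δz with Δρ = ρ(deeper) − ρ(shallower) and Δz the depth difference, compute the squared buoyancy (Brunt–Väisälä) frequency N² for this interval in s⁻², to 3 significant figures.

Δρ = 1027.259 − 1025.781 = 1.478 kg m⁻³ over Δz = 180 − 94 = 86 m.
N² = (9.8/1026.52) × (1.478/86) = 1.6407 × 10⁻⁴ s⁻² ≈ 1.64 × 10⁻⁴ s⁻².

1.64 × 10⁻⁴ s⁻²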